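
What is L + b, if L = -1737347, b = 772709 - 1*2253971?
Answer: -3218609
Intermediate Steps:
b = -1481262 (b = 772709 - 2253971 = -1481262)
L + b = -1737347 - 1481262 = -3218609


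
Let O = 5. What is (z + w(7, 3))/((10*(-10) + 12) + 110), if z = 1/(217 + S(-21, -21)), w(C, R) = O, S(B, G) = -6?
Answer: 48/211 ≈ 0.22749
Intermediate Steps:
w(C, R) = 5
z = 1/211 (z = 1/(217 - 6) = 1/211 ≈ 0.0047393)
(z + w(7, 3))/((10*(-10) + 12) + 110) = (1/211 + 5)/((10*(-10) + 12) + 110) = 1056/(211*((-100 + 12) + 110)) = 1056/(211*(-88 + 110)) = (1056/211)/22 = (1056/211)*(1/22) = 48/211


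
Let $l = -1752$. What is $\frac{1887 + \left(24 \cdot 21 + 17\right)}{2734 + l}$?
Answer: $\frac{1204}{491} \approx 2.4521$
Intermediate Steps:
$\frac{1887 + \left(24 \cdot 21 + 17\right)}{2734 + l} = \frac{1887 + \left(24 \cdot 21 + 17\right)}{2734 - 1752} = \frac{1887 + \left(504 + 17\right)}{982} = \left(1887 + 521\right) \frac{1}{982} = 2408 \cdot \frac{1}{982} = \frac{1204}{491}$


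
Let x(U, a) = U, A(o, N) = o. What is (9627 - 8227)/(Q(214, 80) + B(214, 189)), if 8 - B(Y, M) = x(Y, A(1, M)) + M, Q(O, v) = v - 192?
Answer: -1400/507 ≈ -2.7613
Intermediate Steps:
Q(O, v) = -192 + v
B(Y, M) = 8 - M - Y (B(Y, M) = 8 - (Y + M) = 8 - (M + Y) = 8 + (-M - Y) = 8 - M - Y)
(9627 - 8227)/(Q(214, 80) + B(214, 189)) = (9627 - 8227)/((-192 + 80) + (8 - 1*189 - 1*214)) = 1400/(-112 + (8 - 189 - 214)) = 1400/(-112 - 395) = 1400/(-507) = 1400*(-1/507) = -1400/507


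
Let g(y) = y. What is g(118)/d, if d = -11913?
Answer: -118/11913 ≈ -0.0099051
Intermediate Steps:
g(118)/d = 118/(-11913) = 118*(-1/11913) = -118/11913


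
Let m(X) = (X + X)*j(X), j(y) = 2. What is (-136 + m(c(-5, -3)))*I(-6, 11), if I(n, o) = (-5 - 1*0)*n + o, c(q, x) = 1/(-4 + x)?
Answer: -39196/7 ≈ -5599.4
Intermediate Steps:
m(X) = 4*X (m(X) = (X + X)*2 = (2*X)*2 = 4*X)
I(n, o) = o - 5*n (I(n, o) = (-5 + 0)*n + o = -5*n + o = o - 5*n)
(-136 + m(c(-5, -3)))*I(-6, 11) = (-136 + 4/(-4 - 3))*(11 - 5*(-6)) = (-136 + 4/(-7))*(11 + 30) = (-136 + 4*(-1/7))*41 = (-136 - 4/7)*41 = -956/7*41 = -39196/7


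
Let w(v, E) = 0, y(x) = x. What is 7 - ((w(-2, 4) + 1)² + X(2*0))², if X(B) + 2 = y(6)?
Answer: -18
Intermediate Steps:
X(B) = 4 (X(B) = -2 + 6 = 4)
7 - ((w(-2, 4) + 1)² + X(2*0))² = 7 - ((0 + 1)² + 4)² = 7 - (1² + 4)² = 7 - (1 + 4)² = 7 - 1*5² = 7 - 1*25 = 7 - 25 = -18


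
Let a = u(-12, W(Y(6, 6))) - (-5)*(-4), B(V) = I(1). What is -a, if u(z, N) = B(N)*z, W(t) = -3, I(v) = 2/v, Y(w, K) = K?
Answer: 44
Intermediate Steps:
B(V) = 2 (B(V) = 2/1 = 2*1 = 2)
u(z, N) = 2*z
a = -44 (a = 2*(-12) - (-5)*(-4) = -24 - 1*20 = -24 - 20 = -44)
-a = -1*(-44) = 44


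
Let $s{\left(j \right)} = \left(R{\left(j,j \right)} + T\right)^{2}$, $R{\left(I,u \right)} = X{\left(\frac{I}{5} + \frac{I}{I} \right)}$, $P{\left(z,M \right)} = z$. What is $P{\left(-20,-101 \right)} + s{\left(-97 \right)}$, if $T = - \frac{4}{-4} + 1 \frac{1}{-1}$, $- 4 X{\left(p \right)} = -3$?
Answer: $- \frac{311}{16} \approx -19.438$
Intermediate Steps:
$X{\left(p \right)} = \frac{3}{4}$ ($X{\left(p \right)} = \left(- \frac{1}{4}\right) \left(-3\right) = \frac{3}{4}$)
$T = 0$ ($T = \left(-4\right) \left(- \frac{1}{4}\right) + 1 \left(-1\right) = 1 - 1 = 0$)
$R{\left(I,u \right)} = \frac{3}{4}$
$s{\left(j \right)} = \frac{9}{16}$ ($s{\left(j \right)} = \left(\frac{3}{4} + 0\right)^{2} = \left(\frac{3}{4}\right)^{2} = \frac{9}{16}$)
$P{\left(-20,-101 \right)} + s{\left(-97 \right)} = -20 + \frac{9}{16} = - \frac{311}{16}$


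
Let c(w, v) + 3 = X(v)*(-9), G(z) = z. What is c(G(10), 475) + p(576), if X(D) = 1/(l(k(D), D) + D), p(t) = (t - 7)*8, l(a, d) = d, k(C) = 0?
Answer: 4321541/950 ≈ 4549.0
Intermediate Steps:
p(t) = -56 + 8*t (p(t) = (-7 + t)*8 = -56 + 8*t)
X(D) = 1/(2*D) (X(D) = 1/(D + D) = 1/(2*D))
c(w, v) = -3 - 9/(2*v) (c(w, v) = -3 + (1/(2*v))*(-9) = -3 - 9/(2*v))
c(G(10), 475) + p(576) = (-3 - 9/2/475) + (-56 + 8*576) = (-3 - 9/2*1/475) + (-56 + 4608) = (-3 - 9/950) + 4552 = -2859/950 + 4552 = 4321541/950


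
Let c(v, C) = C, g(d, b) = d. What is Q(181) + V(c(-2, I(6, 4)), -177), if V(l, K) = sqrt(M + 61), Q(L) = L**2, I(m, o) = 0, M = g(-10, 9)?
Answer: 32761 + sqrt(51) ≈ 32768.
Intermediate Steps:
M = -10
V(l, K) = sqrt(51) (V(l, K) = sqrt(-10 + 61) = sqrt(51))
Q(181) + V(c(-2, I(6, 4)), -177) = 181**2 + sqrt(51) = 32761 + sqrt(51)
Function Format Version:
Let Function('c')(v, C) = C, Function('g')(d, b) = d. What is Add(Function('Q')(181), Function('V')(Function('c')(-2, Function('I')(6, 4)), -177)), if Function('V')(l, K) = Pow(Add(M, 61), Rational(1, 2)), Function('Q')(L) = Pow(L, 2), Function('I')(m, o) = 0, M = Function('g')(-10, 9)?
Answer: Add(32761, Pow(51, Rational(1, 2))) ≈ 32768.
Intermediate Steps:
M = -10
Function('V')(l, K) = Pow(51, Rational(1, 2)) (Function('V')(l, K) = Pow(Add(-10, 61), Rational(1, 2)) = Pow(51, Rational(1, 2)))
Add(Function('Q')(181), Function('V')(Function('c')(-2, Function('I')(6, 4)), -177)) = Add(Pow(181, 2), Pow(51, Rational(1, 2))) = Add(32761, Pow(51, Rational(1, 2)))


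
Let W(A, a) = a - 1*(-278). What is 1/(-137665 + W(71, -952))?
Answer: -1/138339 ≈ -7.2286e-6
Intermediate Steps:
W(A, a) = 278 + a (W(A, a) = a + 278 = 278 + a)
1/(-137665 + W(71, -952)) = 1/(-137665 + (278 - 952)) = 1/(-137665 - 674) = 1/(-138339) = -1/138339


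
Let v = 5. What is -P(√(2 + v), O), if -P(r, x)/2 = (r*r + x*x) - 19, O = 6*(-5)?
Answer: 1776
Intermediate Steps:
O = -30
P(r, x) = 38 - 2*r² - 2*x² (P(r, x) = -2*((r*r + x*x) - 19) = -2*((r² + x²) - 19) = -2*(-19 + r² + x²) = 38 - 2*r² - 2*x²)
-P(√(2 + v), O) = -(38 - 2*(√(2 + 5))² - 2*(-30)²) = -(38 - 2*(√7)² - 2*900) = -(38 - 2*7 - 1800) = -(38 - 14 - 1800) = -1*(-1776) = 1776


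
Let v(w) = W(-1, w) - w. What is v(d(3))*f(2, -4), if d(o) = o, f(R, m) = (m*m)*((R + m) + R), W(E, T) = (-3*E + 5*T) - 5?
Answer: 0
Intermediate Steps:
W(E, T) = -5 - 3*E + 5*T
f(R, m) = m²*(m + 2*R)
v(w) = -2 + 4*w (v(w) = (-5 - 3*(-1) + 5*w) - w = (-5 + 3 + 5*w) - w = (-2 + 5*w) - w = -2 + 4*w)
v(d(3))*f(2, -4) = (-2 + 4*3)*((-4)²*(-4 + 2*2)) = (-2 + 12)*(16*(-4 + 4)) = 10*(16*0) = 10*0 = 0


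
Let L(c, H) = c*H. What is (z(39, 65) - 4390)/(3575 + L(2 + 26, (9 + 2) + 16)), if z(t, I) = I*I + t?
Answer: -126/4331 ≈ -0.029093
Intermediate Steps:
L(c, H) = H*c
z(t, I) = t + I² (z(t, I) = I² + t = t + I²)
(z(39, 65) - 4390)/(3575 + L(2 + 26, (9 + 2) + 16)) = ((39 + 65²) - 4390)/(3575 + ((9 + 2) + 16)*(2 + 26)) = ((39 + 4225) - 4390)/(3575 + (11 + 16)*28) = (4264 - 4390)/(3575 + 27*28) = -126/(3575 + 756) = -126/4331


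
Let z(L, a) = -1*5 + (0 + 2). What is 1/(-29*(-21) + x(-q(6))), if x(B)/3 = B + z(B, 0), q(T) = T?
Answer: 1/582 ≈ 0.0017182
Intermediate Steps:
z(L, a) = -3 (z(L, a) = -5 + 2 = -3)
x(B) = -9 + 3*B (x(B) = 3*(B - 3) = 3*(-3 + B) = -9 + 3*B)
1/(-29*(-21) + x(-q(6))) = 1/(-29*(-21) + (-9 + 3*(-1*6))) = 1/(609 + (-9 + 3*(-6))) = 1/(609 + (-9 - 18)) = 1/(609 - 27) = 1/582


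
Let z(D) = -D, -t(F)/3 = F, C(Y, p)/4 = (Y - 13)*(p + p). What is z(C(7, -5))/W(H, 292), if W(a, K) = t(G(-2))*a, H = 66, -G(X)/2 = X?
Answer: 10/33 ≈ 0.30303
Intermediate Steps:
C(Y, p) = 8*p*(-13 + Y) (C(Y, p) = 4*((Y - 13)*(p + p)) = 4*((-13 + Y)*(2*p)) = 4*(2*p*(-13 + Y)) = 8*p*(-13 + Y))
G(X) = -2*X
t(F) = -3*F
W(a, K) = -12*a (W(a, K) = (-(-6)*(-2))*a = (-3*4)*a = -12*a)
z(C(7, -5))/W(H, 292) = (-8*(-5)*(-13 + 7))/((-12*66)) = -8*(-5)*(-6)/(-792) = -1*240*(-1/792) = -240*(-1/792) = 10/33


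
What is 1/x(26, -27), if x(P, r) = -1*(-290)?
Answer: 1/290 ≈ 0.0034483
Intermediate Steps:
x(P, r) = 290
1/x(26, -27) = 1/290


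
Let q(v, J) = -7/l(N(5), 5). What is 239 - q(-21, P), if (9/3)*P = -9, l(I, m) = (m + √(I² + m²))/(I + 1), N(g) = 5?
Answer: 1153/5 + 42*√2/5 ≈ 242.48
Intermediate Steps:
l(I, m) = (m + √(I² + m²))/(1 + I)
P = -3 (P = (⅓)*(-9) = -3)
q(v, J) = -7/(⅚ + 5*√2/6) (q(v, J) = -7*(1 + 5)/(5 + √(5² + 5²)) = -7*6/(5 + √(25 + 25)) = -7*6/(5 + √50) = -7*6/(5 + 5*√2) = -7/(⅚ + 5*√2/6))
239 - q(-21, P) = 239 - (42/5 - 42*√2/5) = 239 + (-42/5 + 42*√2/5) = 1153/5 + 42*√2/5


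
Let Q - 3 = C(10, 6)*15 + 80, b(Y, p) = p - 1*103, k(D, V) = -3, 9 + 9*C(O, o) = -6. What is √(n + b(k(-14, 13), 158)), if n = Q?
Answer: √113 ≈ 10.630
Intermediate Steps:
C(O, o) = -5/3 (C(O, o) = -1 + (⅑)*(-6) = -1 - ⅔ = -5/3)
b(Y, p) = -103 + p (b(Y, p) = p - 103 = -103 + p)
Q = 58 (Q = 3 + (-5/3*15 + 80) = 3 + (-25 + 80) = 3 + 55 = 58)
n = 58
√(n + b(k(-14, 13), 158)) = √(58 + (-103 + 158)) = √(58 + 55) = √113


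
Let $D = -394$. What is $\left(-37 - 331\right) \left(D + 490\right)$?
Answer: $-35328$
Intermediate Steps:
$\left(-37 - 331\right) \left(D + 490\right) = \left(-37 - 331\right) \left(-394 + 490\right) = \left(-368\right) 96 = -35328$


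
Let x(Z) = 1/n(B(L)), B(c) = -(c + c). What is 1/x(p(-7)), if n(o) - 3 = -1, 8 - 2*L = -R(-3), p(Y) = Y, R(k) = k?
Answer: 2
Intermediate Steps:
L = 5/2 (L = 4 - (-1)*(-3)/2 = 4 - ½*3 = 4 - 3/2 = 5/2 ≈ 2.5000)
B(c) = -2*c
n(o) = 2 (n(o) = 3 - 1 = 2)
x(Z) = ½ (x(Z) = 1/2 = ½)
1/x(p(-7)) = 1/(½) = 2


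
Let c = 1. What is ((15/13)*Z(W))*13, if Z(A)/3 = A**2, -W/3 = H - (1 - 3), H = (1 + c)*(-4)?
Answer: 14580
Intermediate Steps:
H = -8 (H = (1 + 1)*(-4) = 2*(-4) = -8)
W = 18 (W = -3*(-8 - (1 - 3)) = -3*(-8 - 1*(-2)) = -3*(-8 + 2) = -3*(-6) = 18)
Z(A) = 3*A**2
((15/13)*Z(W))*13 = ((15/13)*(3*18**2))*13 = ((15*(1/13))*(3*324))*13 = ((15/13)*972)*13 = (14580/13)*13 = 14580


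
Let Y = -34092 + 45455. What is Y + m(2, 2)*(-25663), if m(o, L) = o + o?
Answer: -91289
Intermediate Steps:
m(o, L) = 2*o
Y = 11363
Y + m(2, 2)*(-25663) = 11363 + (2*2)*(-25663) = 11363 + 4*(-25663) = 11363 - 102652 = -91289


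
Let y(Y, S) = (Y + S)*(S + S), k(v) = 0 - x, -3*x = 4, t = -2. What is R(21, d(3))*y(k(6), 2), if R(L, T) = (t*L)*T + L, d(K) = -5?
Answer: 3080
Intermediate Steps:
x = -4/3 (x = -1/3*4 = -4/3 ≈ -1.3333)
R(L, T) = L - 2*L*T (R(L, T) = (-2*L)*T + L = -2*L*T + L = L - 2*L*T)
k(v) = 4/3 (k(v) = 0 - 1*(-4/3) = 0 + 4/3 = 4/3)
y(Y, S) = 2*S*(S + Y) (y(Y, S) = (S + Y)*(2*S) = 2*S*(S + Y))
R(21, d(3))*y(k(6), 2) = (21*(1 - 2*(-5)))*(2*2*(2 + 4/3)) = (21*(1 + 10))*(2*2*(10/3)) = (21*11)*(40/3) = 231*(40/3) = 3080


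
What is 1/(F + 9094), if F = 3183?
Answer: 1/12277 ≈ 8.1453e-5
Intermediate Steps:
1/(F + 9094) = 1/(3183 + 9094) = 1/12277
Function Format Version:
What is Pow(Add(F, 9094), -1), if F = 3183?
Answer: Rational(1, 12277) ≈ 8.1453e-5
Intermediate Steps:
Pow(Add(F, 9094), -1) = Pow(Add(3183, 9094), -1) = Pow(12277, -1) = Rational(1, 12277)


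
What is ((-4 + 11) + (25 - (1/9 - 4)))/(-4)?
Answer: -323/36 ≈ -8.9722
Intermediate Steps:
((-4 + 11) + (25 - (1/9 - 4)))/(-4) = -(7 + (25 - (⅑ - 4)))/4 = -(7 + (25 - 1*(-35/9)))/4 = -(7 + (25 + 35/9))/4 = -(7 + 260/9)/4 = -¼*323/9 = -323/36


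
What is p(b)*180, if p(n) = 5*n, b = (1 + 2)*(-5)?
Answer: -13500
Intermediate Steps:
b = -15 (b = 3*(-5) = -15)
p(b)*180 = (5*(-15))*180 = -75*180 = -13500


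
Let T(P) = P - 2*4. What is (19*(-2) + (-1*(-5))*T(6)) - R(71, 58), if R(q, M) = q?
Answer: -119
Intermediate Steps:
T(P) = -8 + P (T(P) = P - 8 = -8 + P)
(19*(-2) + (-1*(-5))*T(6)) - R(71, 58) = (19*(-2) + (-1*(-5))*(-8 + 6)) - 1*71 = (-38 + 5*(-2)) - 71 = (-38 - 10) - 71 = -48 - 71 = -119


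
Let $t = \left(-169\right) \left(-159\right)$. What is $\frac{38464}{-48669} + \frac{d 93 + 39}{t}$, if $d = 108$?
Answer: $- \frac{180945539}{435928233} \approx -0.41508$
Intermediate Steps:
$t = 26871$
$\frac{38464}{-48669} + \frac{d 93 + 39}{t} = \frac{38464}{-48669} + \frac{108 \cdot 93 + 39}{26871} = 38464 \left(- \frac{1}{48669}\right) + \left(10044 + 39\right) \frac{1}{26871} = - \frac{38464}{48669} + 10083 \cdot \frac{1}{26871} = - \frac{38464}{48669} + \frac{3361}{8957} = - \frac{180945539}{435928233}$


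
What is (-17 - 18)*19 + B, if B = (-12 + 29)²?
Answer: -376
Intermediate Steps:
B = 289 (B = 17² = 289)
(-17 - 18)*19 + B = (-17 - 18)*19 + 289 = -35*19 + 289 = -665 + 289 = -376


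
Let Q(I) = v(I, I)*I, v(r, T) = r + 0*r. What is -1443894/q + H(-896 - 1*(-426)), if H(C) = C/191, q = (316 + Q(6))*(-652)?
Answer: 83958437/21917632 ≈ 3.8306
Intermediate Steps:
v(r, T) = r (v(r, T) = r + 0 = r)
Q(I) = I**2 (Q(I) = I*I = I**2)
q = -229504 (q = (316 + 6**2)*(-652) = (316 + 36)*(-652) = 352*(-652) = -229504)
H(C) = C/191 (H(C) = C*(1/191) = C/191)
-1443894/q + H(-896 - 1*(-426)) = -1443894/(-229504) + (-896 - 1*(-426))/191 = -1443894*(-1/229504) + (-896 + 426)/191 = 721947/114752 + (1/191)*(-470) = 721947/114752 - 470/191 = 83958437/21917632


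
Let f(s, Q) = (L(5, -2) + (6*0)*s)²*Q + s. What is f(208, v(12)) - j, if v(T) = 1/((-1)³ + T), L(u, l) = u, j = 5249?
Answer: -55426/11 ≈ -5038.7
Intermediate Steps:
v(T) = 1/(-1 + T)
f(s, Q) = s + 25*Q (f(s, Q) = (5 + (6*0)*s)²*Q + s = (5 + 0*s)²*Q + s = (5 + 0)²*Q + s = 5²*Q + s = 25*Q + s = s + 25*Q)
f(208, v(12)) - j = (208 + 25/(-1 + 12)) - 1*5249 = (208 + 25/11) - 5249 = 2313/11 - 5249 = -55426/11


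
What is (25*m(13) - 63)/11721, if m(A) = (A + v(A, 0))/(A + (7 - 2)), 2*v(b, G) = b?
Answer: -431/140652 ≈ -0.0030643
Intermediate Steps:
v(b, G) = b/2
m(A) = 3*A/(2*(5 + A)) (m(A) = (A + A/2)/(A + (7 - 2)) = (3*A/2)/(A + 5) = (3*A/2)/(5 + A) = 3*A/(2*(5 + A)))
(25*m(13) - 63)/11721 = (25*((3/2)*13/(5 + 13)) - 63)/11721 = (25*((3/2)*13/18) - 63)*(1/11721) = (25*((3/2)*13*(1/18)) - 63)*(1/11721) = (25*(13/12) - 63)*(1/11721) = (325/12 - 63)*(1/11721) = -431/12*1/11721 = -431/140652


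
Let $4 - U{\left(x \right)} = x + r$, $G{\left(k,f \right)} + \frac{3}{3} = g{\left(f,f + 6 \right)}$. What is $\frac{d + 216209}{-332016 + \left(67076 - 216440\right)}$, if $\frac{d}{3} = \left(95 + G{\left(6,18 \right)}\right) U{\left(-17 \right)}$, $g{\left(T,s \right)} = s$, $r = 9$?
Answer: $- \frac{220457}{481380} \approx -0.45797$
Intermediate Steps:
$G{\left(k,f \right)} = 5 + f$ ($G{\left(k,f \right)} = -1 + \left(f + 6\right) = -1 + \left(6 + f\right) = 5 + f$)
$U{\left(x \right)} = -5 - x$ ($U{\left(x \right)} = 4 - \left(x + 9\right) = 4 - \left(9 + x\right) = -5 - x$)
$d = 4248$ ($d = 3 \left(95 + \left(5 + 18\right)\right) \left(-5 - -17\right) = 3 \left(95 + 23\right) \left(-5 + 17\right) = 3 \cdot 118 \cdot 12 = 3 \cdot 1416 = 4248$)
$\frac{d + 216209}{-332016 + \left(67076 - 216440\right)} = \frac{4248 + 216209}{-332016 + \left(67076 - 216440\right)} = \frac{220457}{-332016 + \left(67076 - 216440\right)} = \frac{220457}{-332016 - 149364} = \frac{220457}{-481380} = 220457 \left(- \frac{1}{481380}\right) = - \frac{220457}{481380}$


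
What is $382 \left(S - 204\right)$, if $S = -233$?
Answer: $-166934$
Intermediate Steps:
$382 \left(S - 204\right) = 382 \left(-233 - 204\right) = 382 \left(-437\right) = -166934$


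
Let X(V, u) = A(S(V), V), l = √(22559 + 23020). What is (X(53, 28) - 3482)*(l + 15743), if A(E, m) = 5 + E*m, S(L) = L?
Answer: -10516324 - 668*√45579 ≈ -1.0659e+7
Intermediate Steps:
l = √45579 ≈ 213.49
X(V, u) = 5 + V² (X(V, u) = 5 + V*V = 5 + V²)
(X(53, 28) - 3482)*(l + 15743) = ((5 + 53²) - 3482)*(√45579 + 15743) = ((5 + 2809) - 3482)*(15743 + √45579) = (2814 - 3482)*(15743 + √45579) = -668*(15743 + √45579) = -10516324 - 668*√45579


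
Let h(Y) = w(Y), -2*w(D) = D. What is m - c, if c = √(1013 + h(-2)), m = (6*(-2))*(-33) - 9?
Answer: 387 - 13*√6 ≈ 355.16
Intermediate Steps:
w(D) = -D/2
m = 387 (m = -12*(-33) - 9 = 396 - 9 = 387)
h(Y) = -Y/2
c = 13*√6 (c = √(1013 - ½*(-2)) = √(1013 + 1) = √1014 = 13*√6 ≈ 31.843)
m - c = 387 - 13*√6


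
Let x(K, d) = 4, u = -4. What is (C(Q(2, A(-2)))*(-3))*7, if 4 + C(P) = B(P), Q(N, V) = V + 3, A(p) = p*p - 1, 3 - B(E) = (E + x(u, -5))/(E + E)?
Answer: 77/2 ≈ 38.500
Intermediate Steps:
B(E) = 3 - (4 + E)/(2*E) (B(E) = 3 - (E + 4)/(E + E) = 3 - (4 + E)/(2*E))
A(p) = -1 + p**2 (A(p) = p**2 - 1 = -1 + p**2)
Q(N, V) = 3 + V
C(P) = -3/2 - 2/P (C(P) = -4 + (5/2 - 2/P) = -3/2 - 2/P)
(C(Q(2, A(-2)))*(-3))*7 = ((-3/2 - 2/(3 + (-1 + (-2)**2)))*(-3))*7 = ((-3/2 - 2/(3 + (-1 + 4)))*(-3))*7 = ((-3/2 - 2/(3 + 3))*(-3))*7 = ((-3/2 - 2/6)*(-3))*7 = ((-3/2 - 2*1/6)*(-3))*7 = ((-3/2 - 1/3)*(-3))*7 = -11/6*(-3)*7 = (11/2)*7 = 77/2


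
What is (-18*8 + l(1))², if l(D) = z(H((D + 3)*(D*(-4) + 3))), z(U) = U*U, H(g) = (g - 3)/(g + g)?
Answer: 84033889/4096 ≈ 20516.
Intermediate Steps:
H(g) = (-3 + g)/(2*g) (H(g) = (-3 + g)/((2*g)) = (-3 + g)*(1/(2*g)) = (-3 + g)/(2*g))
z(U) = U²
l(D) = (-3 + (3 + D)*(3 - 4*D))²/(4*(3 + D)²*(3 - 4*D)²) (l(D) = ((-3 + (D + 3)*(D*(-4) + 3))/(2*(((D + 3)*(D*(-4) + 3)))))² = ((-3 + (3 + D)*(-4*D + 3))/(2*(((3 + D)*(-4*D + 3)))))² = ((-3 + (3 + D)*(3 - 4*D))/(2*(((3 + D)*(3 - 4*D)))))² = ((1/((3 + D)*(3 - 4*D)))*(-3 + (3 + D)*(3 - 4*D))/2)² = ((-3 + (3 + D)*(3 - 4*D))/(2*(3 + D)*(3 - 4*D)))² = (-3 + (3 + D)*(3 - 4*D))²/(4*(3 + D)²*(3 - 4*D)²))
(-18*8 + l(1))² = (-18*8 + (-6 + 4*1² + 9*1)²/(4*(-9 + 4*1² + 9*1)²))² = (-144 + (-6 + 4*1 + 9)²/(4*(-9 + 4*1 + 9)²))² = (-144 + (-6 + 4 + 9)²/(4*(-9 + 4 + 9)²))² = (-144 + (¼)*7²/4²)² = (-144 + (¼)*(1/16)*49)² = (-144 + 49/64)² = (-9167/64)² = 84033889/4096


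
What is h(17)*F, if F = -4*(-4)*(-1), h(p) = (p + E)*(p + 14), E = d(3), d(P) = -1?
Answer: -7936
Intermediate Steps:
E = -1
h(p) = (-1 + p)*(14 + p) (h(p) = (p - 1)*(p + 14) = (-1 + p)*(14 + p))
F = -16 (F = 16*(-1) = -16)
h(17)*F = (-14 + 17² + 13*17)*(-16) = (-14 + 289 + 221)*(-16) = 496*(-16) = -7936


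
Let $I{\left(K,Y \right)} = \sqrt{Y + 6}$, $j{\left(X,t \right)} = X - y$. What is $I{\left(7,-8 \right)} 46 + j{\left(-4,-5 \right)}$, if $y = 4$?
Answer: $-8 + 46 i \sqrt{2} \approx -8.0 + 65.054 i$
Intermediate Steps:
$j{\left(X,t \right)} = -4 + X$ ($j{\left(X,t \right)} = X - 4 = -4 + X$)
$I{\left(K,Y \right)} = \sqrt{6 + Y}$
$I{\left(7,-8 \right)} 46 + j{\left(-4,-5 \right)} = \sqrt{6 - 8} \cdot 46 - 8 = \sqrt{-2} \cdot 46 - 8 = i \sqrt{2} \cdot 46 - 8 = 46 i \sqrt{2} - 8 = -8 + 46 i \sqrt{2}$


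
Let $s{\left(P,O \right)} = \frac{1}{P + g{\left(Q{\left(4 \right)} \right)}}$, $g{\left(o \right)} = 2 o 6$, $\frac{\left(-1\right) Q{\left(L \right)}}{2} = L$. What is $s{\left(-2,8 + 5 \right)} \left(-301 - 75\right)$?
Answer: $\frac{188}{49} \approx 3.8367$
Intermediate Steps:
$Q{\left(L \right)} = - 2 L$
$g{\left(o \right)} = 12 o$
$s{\left(P,O \right)} = \frac{1}{-96 + P}$ ($s{\left(P,O \right)} = \frac{1}{P + 12 \left(\left(-2\right) 4\right)} = \frac{1}{P + 12 \left(-8\right)} = \frac{1}{P - 96} = \frac{1}{-96 + P}$)
$s{\left(-2,8 + 5 \right)} \left(-301 - 75\right) = \frac{-301 - 75}{-96 - 2} = \frac{1}{-98} \left(-376\right) = \left(- \frac{1}{98}\right) \left(-376\right) = \frac{188}{49}$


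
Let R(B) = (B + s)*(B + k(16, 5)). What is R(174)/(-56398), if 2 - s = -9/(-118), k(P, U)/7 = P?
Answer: -2968537/3327482 ≈ -0.89213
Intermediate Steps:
k(P, U) = 7*P
s = 227/118 (s = 2 - (-9)/(-118) = 2 - (-9)*(-1)/118 = 2 - 1*9/118 = 2 - 9/118 = 227/118 ≈ 1.9237)
R(B) = (112 + B)*(227/118 + B) (R(B) = (B + 227/118)*(B + 7*16) = (227/118 + B)*(B + 112) = (227/118 + B)*(112 + B) = (112 + B)*(227/118 + B))
R(174)/(-56398) = (12712/59 + 174² + (13443/118)*174)/(-56398) = (12712/59 + 30276 + 1169541/59)*(-1/56398) = (2968537/59)*(-1/56398) = -2968537/3327482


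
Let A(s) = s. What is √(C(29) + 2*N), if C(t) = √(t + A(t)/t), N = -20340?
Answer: √(-40680 + √30) ≈ 201.68*I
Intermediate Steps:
C(t) = √(1 + t) (C(t) = √(t + t/t) = √(t + 1) = √(1 + t))
√(C(29) + 2*N) = √(√(1 + 29) + 2*(-20340)) = √(√30 - 40680) = √(-40680 + √30)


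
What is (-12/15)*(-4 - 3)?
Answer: 28/5 ≈ 5.6000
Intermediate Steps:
(-12/15)*(-4 - 3) = -12*1/15*(-7) = -⅘*(-7) = 28/5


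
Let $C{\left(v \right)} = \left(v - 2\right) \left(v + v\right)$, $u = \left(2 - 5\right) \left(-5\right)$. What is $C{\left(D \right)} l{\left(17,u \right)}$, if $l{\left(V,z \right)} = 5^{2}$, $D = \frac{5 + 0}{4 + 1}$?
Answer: $-50$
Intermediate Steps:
$u = 15$ ($u = \left(-3\right) \left(-5\right) = 15$)
$D = 1$ ($D = \frac{5}{5} = 5 \cdot \frac{1}{5} = 1$)
$C{\left(v \right)} = 2 v \left(-2 + v\right)$ ($C{\left(v \right)} = \left(-2 + v\right) 2 v = 2 v \left(-2 + v\right)$)
$l{\left(V,z \right)} = 25$
$C{\left(D \right)} l{\left(17,u \right)} = 2 \cdot 1 \left(-2 + 1\right) 25 = 2 \cdot 1 \left(-1\right) 25 = \left(-2\right) 25 = -50$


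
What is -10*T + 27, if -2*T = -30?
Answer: -123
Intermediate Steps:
T = 15 (T = -½*(-30) = 15)
-10*T + 27 = -10*15 + 27 = -150 + 27 = -123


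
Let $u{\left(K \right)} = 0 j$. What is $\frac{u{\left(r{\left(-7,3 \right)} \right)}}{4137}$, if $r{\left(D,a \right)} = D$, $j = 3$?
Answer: $0$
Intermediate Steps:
$u{\left(K \right)} = 0$ ($u{\left(K \right)} = 0 \cdot 3 = 0$)
$\frac{u{\left(r{\left(-7,3 \right)} \right)}}{4137} = \frac{0}{4137} = 0 \cdot \frac{1}{4137} = 0$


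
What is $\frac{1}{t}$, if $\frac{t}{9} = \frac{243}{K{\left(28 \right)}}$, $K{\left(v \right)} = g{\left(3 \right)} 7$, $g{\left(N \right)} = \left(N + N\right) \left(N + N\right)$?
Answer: $\frac{28}{243} \approx 0.11523$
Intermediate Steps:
$g{\left(N \right)} = 4 N^{2}$ ($g{\left(N \right)} = 2 N 2 N = 4 N^{2}$)
$K{\left(v \right)} = 252$ ($K{\left(v \right)} = 4 \cdot 3^{2} \cdot 7 = 4 \cdot 9 \cdot 7 = 36 \cdot 7 = 252$)
$t = \frac{243}{28}$ ($t = 9 \cdot \frac{243}{252} = 9 \cdot 243 \cdot \frac{1}{252} = 9 \cdot \frac{27}{28} = \frac{243}{28} \approx 8.6786$)
$\frac{1}{t} = \frac{1}{\frac{243}{28}} = \frac{28}{243}$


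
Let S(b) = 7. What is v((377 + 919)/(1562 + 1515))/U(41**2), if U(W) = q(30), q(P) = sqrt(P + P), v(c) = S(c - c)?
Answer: 7*sqrt(15)/30 ≈ 0.90370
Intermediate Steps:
v(c) = 7
q(P) = sqrt(2)*sqrt(P) (q(P) = sqrt(2*P) = sqrt(2)*sqrt(P))
U(W) = 2*sqrt(15) (U(W) = sqrt(2)*sqrt(30) = 2*sqrt(15))
v((377 + 919)/(1562 + 1515))/U(41**2) = 7/((2*sqrt(15))) = 7*(sqrt(15)/30) = 7*sqrt(15)/30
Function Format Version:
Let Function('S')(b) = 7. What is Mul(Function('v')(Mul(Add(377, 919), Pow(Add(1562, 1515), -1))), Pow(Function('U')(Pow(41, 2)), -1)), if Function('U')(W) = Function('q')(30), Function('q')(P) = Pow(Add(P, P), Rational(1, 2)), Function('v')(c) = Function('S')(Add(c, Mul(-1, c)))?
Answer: Mul(Rational(7, 30), Pow(15, Rational(1, 2))) ≈ 0.90370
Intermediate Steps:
Function('v')(c) = 7
Function('q')(P) = Mul(Pow(2, Rational(1, 2)), Pow(P, Rational(1, 2))) (Function('q')(P) = Pow(Mul(2, P), Rational(1, 2)) = Mul(Pow(2, Rational(1, 2)), Pow(P, Rational(1, 2))))
Function('U')(W) = Mul(2, Pow(15, Rational(1, 2))) (Function('U')(W) = Mul(Pow(2, Rational(1, 2)), Pow(30, Rational(1, 2))) = Mul(2, Pow(15, Rational(1, 2))))
Mul(Function('v')(Mul(Add(377, 919), Pow(Add(1562, 1515), -1))), Pow(Function('U')(Pow(41, 2)), -1)) = Mul(7, Pow(Mul(2, Pow(15, Rational(1, 2))), -1)) = Mul(7, Mul(Rational(1, 30), Pow(15, Rational(1, 2)))) = Mul(Rational(7, 30), Pow(15, Rational(1, 2)))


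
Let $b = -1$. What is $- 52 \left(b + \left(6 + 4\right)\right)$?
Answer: $-468$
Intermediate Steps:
$- 52 \left(b + \left(6 + 4\right)\right) = - 52 \left(-1 + \left(6 + 4\right)\right) = - 52 \left(-1 + 10\right) = \left(-52\right) 9 = -468$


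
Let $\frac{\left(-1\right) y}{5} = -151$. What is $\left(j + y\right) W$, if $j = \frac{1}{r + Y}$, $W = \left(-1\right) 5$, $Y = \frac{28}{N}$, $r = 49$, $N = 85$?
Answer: $- \frac{15829000}{4193} \approx -3775.1$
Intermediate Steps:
$Y = \frac{28}{85} \approx 0.32941$
$y = 755$ ($y = \left(-5\right) \left(-151\right) = 755$)
$W = -5$
$j = \frac{85}{4193}$ ($j = \frac{1}{49 + \frac{28}{85}} = \frac{1}{\frac{4193}{85}} = \frac{85}{4193} \approx 0.020272$)
$\left(j + y\right) W = \left(\frac{85}{4193} + 755\right) \left(-5\right) = \frac{3165800}{4193} \left(-5\right) = - \frac{15829000}{4193}$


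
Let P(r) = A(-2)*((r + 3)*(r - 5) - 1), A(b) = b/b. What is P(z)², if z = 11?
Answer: 6889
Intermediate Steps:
A(b) = 1
P(r) = -1 + (-5 + r)*(3 + r) (P(r) = 1*((r + 3)*(r - 5) - 1) = 1*((3 + r)*(-5 + r) - 1) = 1*((-5 + r)*(3 + r) - 1) = 1*(-1 + (-5 + r)*(3 + r)) = -1 + (-5 + r)*(3 + r))
P(z)² = (-16 + 11² - 2*11)² = (-16 + 121 - 22)² = 83² = 6889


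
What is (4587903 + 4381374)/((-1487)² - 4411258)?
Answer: -2989759/733363 ≈ -4.0768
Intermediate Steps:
(4587903 + 4381374)/((-1487)² - 4411258) = 8969277/(2211169 - 4411258) = 8969277/(-2200089) = 8969277*(-1/2200089) = -2989759/733363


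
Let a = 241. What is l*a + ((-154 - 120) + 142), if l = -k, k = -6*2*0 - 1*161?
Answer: 38669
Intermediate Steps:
k = -161 (k = -12*0 - 161 = 0 - 161 = -161)
l = 161 (l = -1*(-161) = 161)
l*a + ((-154 - 120) + 142) = 161*241 + ((-154 - 120) + 142) = 38801 + (-274 + 142) = 38801 - 132 = 38669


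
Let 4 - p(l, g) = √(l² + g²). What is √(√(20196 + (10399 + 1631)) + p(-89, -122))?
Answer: √(4 + √32226 - √22805) ≈ 5.7011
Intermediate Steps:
p(l, g) = 4 - √(g² + l²) (p(l, g) = 4 - √(l² + g²) = 4 - √(g² + l²))
√(√(20196 + (10399 + 1631)) + p(-89, -122)) = √(√(20196 + (10399 + 1631)) + (4 - √((-122)² + (-89)²))) = √(√(20196 + 12030) + (4 - √(14884 + 7921))) = √(√32226 + (4 - √22805)) = √(4 + √32226 - √22805)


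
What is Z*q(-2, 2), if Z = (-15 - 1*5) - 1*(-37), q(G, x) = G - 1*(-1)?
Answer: -17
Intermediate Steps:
q(G, x) = 1 + G (q(G, x) = G + 1 = 1 + G)
Z = 17 (Z = (-15 - 5) + 37 = -20 + 37 = 17)
Z*q(-2, 2) = 17*(1 - 2) = 17*(-1) = -17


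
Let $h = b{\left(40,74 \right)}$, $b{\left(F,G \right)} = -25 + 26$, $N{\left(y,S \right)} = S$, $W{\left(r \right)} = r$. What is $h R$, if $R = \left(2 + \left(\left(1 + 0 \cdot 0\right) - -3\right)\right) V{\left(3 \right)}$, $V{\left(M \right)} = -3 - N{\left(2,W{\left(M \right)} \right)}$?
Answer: $-36$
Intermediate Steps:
$b{\left(F,G \right)} = 1$
$V{\left(M \right)} = -3 - M$
$h = 1$
$R = -36$ ($R = \left(2 + \left(\left(1 + 0 \cdot 0\right) - -3\right)\right) \left(-3 - 3\right) = \left(2 + \left(\left(1 + 0\right) + 3\right)\right) \left(-3 - 3\right) = \left(2 + \left(1 + 3\right)\right) \left(-6\right) = \left(2 + 4\right) \left(-6\right) = 6 \left(-6\right) = -36$)
$h R = 1 \left(-36\right) = -36$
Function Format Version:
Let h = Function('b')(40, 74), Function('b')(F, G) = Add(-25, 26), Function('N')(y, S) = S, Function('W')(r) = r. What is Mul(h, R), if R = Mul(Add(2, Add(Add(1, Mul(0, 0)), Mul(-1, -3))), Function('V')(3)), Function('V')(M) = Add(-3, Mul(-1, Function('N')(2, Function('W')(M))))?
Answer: -36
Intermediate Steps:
Function('b')(F, G) = 1
Function('V')(M) = Add(-3, Mul(-1, M))
h = 1
R = -36 (R = Mul(Add(2, Add(Add(1, Mul(0, 0)), Mul(-1, -3))), Add(-3, Mul(-1, 3))) = Mul(Add(2, Add(Add(1, 0), 3)), Add(-3, -3)) = Mul(Add(2, Add(1, 3)), -6) = Mul(Add(2, 4), -6) = Mul(6, -6) = -36)
Mul(h, R) = Mul(1, -36) = -36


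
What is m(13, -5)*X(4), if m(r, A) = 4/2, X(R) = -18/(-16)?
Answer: 9/4 ≈ 2.2500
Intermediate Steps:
X(R) = 9/8 (X(R) = -18*(-1/16) = 9/8)
m(r, A) = 2 (m(r, A) = 4*(½) = 2)
m(13, -5)*X(4) = 2*(9/8) = 9/4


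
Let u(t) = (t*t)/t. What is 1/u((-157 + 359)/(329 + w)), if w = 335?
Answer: 332/101 ≈ 3.2871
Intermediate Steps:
u(t) = t (u(t) = t²/t = t)
1/u((-157 + 359)/(329 + w)) = 1/((-157 + 359)/(329 + 335)) = 1/(202/664) = 1/(202*(1/664)) = 1/(101/332) = 332/101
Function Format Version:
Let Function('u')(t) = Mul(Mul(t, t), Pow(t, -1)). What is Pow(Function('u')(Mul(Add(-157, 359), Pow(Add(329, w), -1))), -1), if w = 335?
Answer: Rational(332, 101) ≈ 3.2871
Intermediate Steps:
Function('u')(t) = t (Function('u')(t) = Mul(Pow(t, 2), Pow(t, -1)) = t)
Pow(Function('u')(Mul(Add(-157, 359), Pow(Add(329, w), -1))), -1) = Pow(Mul(Add(-157, 359), Pow(Add(329, 335), -1)), -1) = Pow(Mul(202, Pow(664, -1)), -1) = Pow(Mul(202, Rational(1, 664)), -1) = Pow(Rational(101, 332), -1) = Rational(332, 101)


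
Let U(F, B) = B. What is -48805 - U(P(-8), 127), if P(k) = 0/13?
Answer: -48932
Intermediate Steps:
P(k) = 0 (P(k) = 0*(1/13) = 0)
-48805 - U(P(-8), 127) = -48805 - 1*127 = -48805 - 127 = -48932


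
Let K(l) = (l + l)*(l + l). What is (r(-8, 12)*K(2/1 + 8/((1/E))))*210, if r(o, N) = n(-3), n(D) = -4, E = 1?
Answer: -336000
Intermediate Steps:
K(l) = 4*l² (K(l) = (2*l)*(2*l) = 4*l²)
r(o, N) = -4
(r(-8, 12)*K(2/1 + 8/((1/E))))*210 = -16*(2/1 + 8/((1/1)))²*210 = -16*(2*1 + 8/((1*1)))²*210 = -16*(2 + 8/1)²*210 = -16*(2 + 8*1)²*210 = -16*(2 + 8)²*210 = -16*10²*210 = -16*100*210 = -4*400*210 = -1600*210 = -336000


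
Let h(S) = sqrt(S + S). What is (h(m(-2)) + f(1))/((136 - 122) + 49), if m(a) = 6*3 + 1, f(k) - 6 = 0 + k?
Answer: 1/9 + sqrt(38)/63 ≈ 0.20896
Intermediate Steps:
f(k) = 6 + k (f(k) = 6 + (0 + k) = 6 + k)
m(a) = 19 (m(a) = 18 + 1 = 19)
h(S) = sqrt(2)*sqrt(S) (h(S) = sqrt(2*S) = sqrt(2)*sqrt(S))
(h(m(-2)) + f(1))/((136 - 122) + 49) = (sqrt(2)*sqrt(19) + (6 + 1))/((136 - 122) + 49) = (sqrt(38) + 7)/(14 + 49) = (7 + sqrt(38))/63 = (7 + sqrt(38))*(1/63) = 1/9 + sqrt(38)/63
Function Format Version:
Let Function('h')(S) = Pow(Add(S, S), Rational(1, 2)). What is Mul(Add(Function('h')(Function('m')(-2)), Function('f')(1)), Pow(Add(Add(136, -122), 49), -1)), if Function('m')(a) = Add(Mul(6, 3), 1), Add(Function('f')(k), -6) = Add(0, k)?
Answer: Add(Rational(1, 9), Mul(Rational(1, 63), Pow(38, Rational(1, 2)))) ≈ 0.20896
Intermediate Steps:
Function('f')(k) = Add(6, k) (Function('f')(k) = Add(6, Add(0, k)) = Add(6, k))
Function('m')(a) = 19 (Function('m')(a) = Add(18, 1) = 19)
Function('h')(S) = Mul(Pow(2, Rational(1, 2)), Pow(S, Rational(1, 2))) (Function('h')(S) = Pow(Mul(2, S), Rational(1, 2)) = Mul(Pow(2, Rational(1, 2)), Pow(S, Rational(1, 2))))
Mul(Add(Function('h')(Function('m')(-2)), Function('f')(1)), Pow(Add(Add(136, -122), 49), -1)) = Mul(Add(Mul(Pow(2, Rational(1, 2)), Pow(19, Rational(1, 2))), Add(6, 1)), Pow(Add(Add(136, -122), 49), -1)) = Mul(Add(Pow(38, Rational(1, 2)), 7), Pow(Add(14, 49), -1)) = Mul(Add(7, Pow(38, Rational(1, 2))), Pow(63, -1)) = Mul(Add(7, Pow(38, Rational(1, 2))), Rational(1, 63)) = Add(Rational(1, 9), Mul(Rational(1, 63), Pow(38, Rational(1, 2))))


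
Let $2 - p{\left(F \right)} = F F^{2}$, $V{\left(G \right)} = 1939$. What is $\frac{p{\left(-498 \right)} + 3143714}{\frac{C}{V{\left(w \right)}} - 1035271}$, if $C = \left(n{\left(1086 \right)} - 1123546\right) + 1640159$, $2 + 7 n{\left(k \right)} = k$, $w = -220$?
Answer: $- \frac{429754121671}{3512028977} \approx -122.37$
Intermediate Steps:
$n{\left(k \right)} = - \frac{2}{7} + \frac{k}{7}$
$C = \frac{3617375}{7}$ ($C = \left(\left(- \frac{2}{7} + \frac{1}{7} \cdot 1086\right) - 1123546\right) + 1640159 = \left(\left(- \frac{2}{7} + \frac{1086}{7}\right) - 1123546\right) + 1640159 = \left(\frac{1084}{7} - 1123546\right) + 1640159 = - \frac{7863738}{7} + 1640159 = \frac{3617375}{7} \approx 5.1677 \cdot 10^{5}$)
$p{\left(F \right)} = 2 - F^{3}$ ($p{\left(F \right)} = 2 - F F^{2} = 2 - F^{3}$)
$\frac{p{\left(-498 \right)} + 3143714}{\frac{C}{V{\left(w \right)}} - 1035271} = \frac{\left(2 - \left(-498\right)^{3}\right) + 3143714}{\frac{3617375}{7 \cdot 1939} - 1035271} = \frac{\left(2 - -123505992\right) + 3143714}{\frac{3617375}{7} \cdot \frac{1}{1939} - 1035271} = \frac{\left(2 + 123505992\right) + 3143714}{\frac{3617375}{13573} - 1035271} = \frac{123505994 + 3143714}{- \frac{14048115908}{13573}} = 126649708 \left(- \frac{13573}{14048115908}\right) = - \frac{429754121671}{3512028977}$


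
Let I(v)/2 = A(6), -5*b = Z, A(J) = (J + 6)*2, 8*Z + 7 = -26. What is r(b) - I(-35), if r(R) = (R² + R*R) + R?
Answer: -36651/800 ≈ -45.814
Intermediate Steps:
Z = -33/8 (Z = -7/8 + (⅛)*(-26) = -7/8 - 13/4 = -33/8 ≈ -4.1250)
A(J) = 12 + 2*J (A(J) = (6 + J)*2 = 12 + 2*J)
b = 33/40 (b = -⅕*(-33/8) = 33/40 ≈ 0.82500)
I(v) = 48 (I(v) = 2*(12 + 2*6) = 2*(12 + 12) = 2*24 = 48)
r(R) = R + 2*R² (r(R) = (R² + R²) + R = 2*R² + R = R + 2*R²)
r(b) - I(-35) = 33*(1 + 2*(33/40))/40 - 1*48 = 33*(1 + 33/20)/40 - 48 = (33/40)*(53/20) - 48 = 1749/800 - 48 = -36651/800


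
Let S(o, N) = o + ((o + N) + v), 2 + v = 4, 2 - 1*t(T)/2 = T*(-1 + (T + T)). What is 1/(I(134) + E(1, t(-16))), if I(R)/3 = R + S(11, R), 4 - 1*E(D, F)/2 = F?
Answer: 1/2988 ≈ 0.00033467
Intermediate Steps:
t(T) = 4 - 2*T*(-1 + 2*T) (t(T) = 4 - 2*T*(-1 + (T + T)) = 4 - 2*T*(-1 + 2*T))
v = 2 (v = -2 + 4 = 2)
S(o, N) = 2 + N + 2*o (S(o, N) = o + ((o + N) + 2) = o + ((N + o) + 2) = o + (2 + N + o) = 2 + N + 2*o)
E(D, F) = 8 - 2*F
I(R) = 72 + 6*R (I(R) = 3*(R + (2 + R + 2*11)) = 3*(R + (2 + R + 22)) = 3*(R + (24 + R)) = 3*(24 + 2*R) = 72 + 6*R)
1/(I(134) + E(1, t(-16))) = 1/((72 + 6*134) + (8 - 2*(4 - 4*(-16)² + 2*(-16)))) = 1/((72 + 804) + (8 - 2*(4 - 4*256 - 32))) = 1/(876 + (8 - 2*(4 - 1024 - 32))) = 1/(876 + (8 - 2*(-1052))) = 1/(876 + (8 + 2104)) = 1/(876 + 2112) = 1/2988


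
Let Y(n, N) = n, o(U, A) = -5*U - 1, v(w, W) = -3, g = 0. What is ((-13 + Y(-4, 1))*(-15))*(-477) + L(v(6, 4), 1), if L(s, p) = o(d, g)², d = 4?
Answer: -121194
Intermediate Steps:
o(U, A) = -1 - 5*U
L(s, p) = 441 (L(s, p) = (-1 - 5*4)² = (-1 - 20)² = (-21)² = 441)
((-13 + Y(-4, 1))*(-15))*(-477) + L(v(6, 4), 1) = ((-13 - 4)*(-15))*(-477) + 441 = -17*(-15)*(-477) + 441 = 255*(-477) + 441 = -121635 + 441 = -121194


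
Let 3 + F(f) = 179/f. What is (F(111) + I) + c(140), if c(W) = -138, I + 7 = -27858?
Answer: -3108487/111 ≈ -28004.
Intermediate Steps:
I = -27865 (I = -7 - 27858 = -27865)
F(f) = -3 + 179/f
(F(111) + I) + c(140) = ((-3 + 179/111) - 27865) - 138 = (-154/111 - 27865) - 138 = -3093169/111 - 138 = -3108487/111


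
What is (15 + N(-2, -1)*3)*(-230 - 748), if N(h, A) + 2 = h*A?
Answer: -14670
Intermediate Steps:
N(h, A) = -2 + A*h (N(h, A) = -2 + h*A = -2 + A*h)
(15 + N(-2, -1)*3)*(-230 - 748) = (15 + (-2 - 1*(-2))*3)*(-230 - 748) = (15 + (-2 + 2)*3)*(-978) = (15 + 0*3)*(-978) = (15 + 0)*(-978) = 15*(-978) = -14670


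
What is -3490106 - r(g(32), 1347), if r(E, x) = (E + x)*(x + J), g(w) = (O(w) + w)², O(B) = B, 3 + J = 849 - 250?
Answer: -14065855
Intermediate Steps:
J = 596 (J = -3 + (849 - 250) = -3 + 599 = 596)
g(w) = 4*w² (g(w) = (w + w)² = (2*w)² = 4*w²)
r(E, x) = (596 + x)*(E + x) (r(E, x) = (E + x)*(x + 596) = (E + x)*(596 + x) = (596 + x)*(E + x))
-3490106 - r(g(32), 1347) = -3490106 - (1347² + 596*(4*32²) + 596*1347 + (4*32²)*1347) = -3490106 - (1814409 + 596*(4*1024) + 802812 + (4*1024)*1347) = -3490106 - (1814409 + 596*4096 + 802812 + 4096*1347) = -3490106 - (1814409 + 2441216 + 802812 + 5517312) = -3490106 - 1*10575749 = -3490106 - 10575749 = -14065855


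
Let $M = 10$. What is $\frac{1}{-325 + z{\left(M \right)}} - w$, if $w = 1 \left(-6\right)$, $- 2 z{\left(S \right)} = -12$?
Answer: $\frac{1913}{319} \approx 5.9969$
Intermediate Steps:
$z{\left(S \right)} = 6$ ($z{\left(S \right)} = \left(- \frac{1}{2}\right) \left(-12\right) = 6$)
$w = -6$
$\frac{1}{-325 + z{\left(M \right)}} - w = \frac{1}{-325 + 6} - -6 = \frac{1}{-319} + 6 = - \frac{1}{319} + 6 = \frac{1913}{319}$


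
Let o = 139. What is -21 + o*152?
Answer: 21107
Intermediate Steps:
-21 + o*152 = -21 + 139*152 = -21 + 21128 = 21107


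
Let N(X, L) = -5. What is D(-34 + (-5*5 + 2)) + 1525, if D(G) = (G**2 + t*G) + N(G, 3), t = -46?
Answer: 7391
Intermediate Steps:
D(G) = -5 + G**2 - 46*G (D(G) = (G**2 - 46*G) - 5 = -5 + G**2 - 46*G)
D(-34 + (-5*5 + 2)) + 1525 = (-5 + (-34 + (-5*5 + 2))**2 - 46*(-34 + (-5*5 + 2))) + 1525 = (-5 + (-34 + (-25 + 2))**2 - 46*(-34 + (-25 + 2))) + 1525 = (-5 + (-34 - 23)**2 - 46*(-34 - 23)) + 1525 = (-5 + (-57)**2 - 46*(-57)) + 1525 = (-5 + 3249 + 2622) + 1525 = 5866 + 1525 = 7391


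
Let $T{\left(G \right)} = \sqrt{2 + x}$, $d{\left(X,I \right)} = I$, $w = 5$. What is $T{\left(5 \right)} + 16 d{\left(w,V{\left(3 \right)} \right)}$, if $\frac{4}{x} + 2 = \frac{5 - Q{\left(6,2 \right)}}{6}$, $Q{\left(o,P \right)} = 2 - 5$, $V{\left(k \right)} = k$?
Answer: $48 + 2 i \approx 48.0 + 2.0 i$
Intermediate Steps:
$Q{\left(o,P \right)} = -3$ ($Q{\left(o,P \right)} = 2 - 5 = -3$)
$x = -6$ ($x = \frac{4}{-2 + \frac{5 - -3}{6}} = \frac{4}{-2 + \left(5 + 3\right) \frac{1}{6}} = \frac{4}{-2 + 8 \cdot \frac{1}{6}} = \frac{4}{-2 + \frac{4}{3}} = \frac{4}{- \frac{2}{3}} = 4 \left(- \frac{3}{2}\right) = -6$)
$T{\left(G \right)} = 2 i$ ($T{\left(G \right)} = \sqrt{2 - 6} = \sqrt{-4} = 2 i$)
$T{\left(5 \right)} + 16 d{\left(w,V{\left(3 \right)} \right)} = 2 i + 16 \cdot 3 = 2 i + 48 = 48 + 2 i$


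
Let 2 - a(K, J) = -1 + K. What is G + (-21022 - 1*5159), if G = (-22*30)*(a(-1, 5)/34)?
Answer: -446397/17 ≈ -26259.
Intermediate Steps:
a(K, J) = 3 - K (a(K, J) = 2 - (-1 + K) = 2 + (1 - K) = 3 - K)
G = -1320/17 (G = (-22*30)*((3 - 1*(-1))/34) = -660*(3 + 1)/34 = -2640/34 = -660*2/17 = -1320/17 ≈ -77.647)
G + (-21022 - 1*5159) = -1320/17 + (-21022 - 1*5159) = -1320/17 + (-21022 - 5159) = -1320/17 - 26181 = -446397/17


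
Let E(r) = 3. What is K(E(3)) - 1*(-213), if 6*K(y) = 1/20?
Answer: 25561/120 ≈ 213.01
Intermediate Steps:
K(y) = 1/120 (K(y) = (1/6)/20 = (1/6)*(1/20) = 1/120)
K(E(3)) - 1*(-213) = 1/120 - 1*(-213) = 1/120 + 213 = 25561/120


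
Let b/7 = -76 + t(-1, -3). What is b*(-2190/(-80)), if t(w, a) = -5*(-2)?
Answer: -50589/4 ≈ -12647.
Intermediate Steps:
t(w, a) = 10
b = -462 (b = 7*(-76 + 10) = 7*(-66) = -462)
b*(-2190/(-80)) = -(-4620)*219/(-80) = -(-4620)*219*(-1/80) = -(-4620)*(-219)/80 = -462*219/8 = -50589/4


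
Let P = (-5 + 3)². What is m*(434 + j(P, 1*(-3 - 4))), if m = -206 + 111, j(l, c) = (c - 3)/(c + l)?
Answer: -124640/3 ≈ -41547.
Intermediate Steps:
P = 4 (P = (-2)² = 4)
j(l, c) = (-3 + c)/(c + l)
m = -95
m*(434 + j(P, 1*(-3 - 4))) = -95*(434 + (-3 + 1*(-3 - 4))/(1*(-3 - 4) + 4)) = -95*(434 + (-3 + 1*(-7))/(1*(-7) + 4)) = -95*(434 + (-3 - 7)/(-7 + 4)) = -95*(434 - 10/(-3)) = -95*(434 - ⅓*(-10)) = -95*(434 + 10/3) = -95*1312/3 = -124640/3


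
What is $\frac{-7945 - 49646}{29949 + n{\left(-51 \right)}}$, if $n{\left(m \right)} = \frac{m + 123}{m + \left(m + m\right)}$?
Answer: $- \frac{979047}{509125} \approx -1.923$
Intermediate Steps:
$n{\left(m \right)} = \frac{123 + m}{3 m}$ ($n{\left(m \right)} = \frac{123 + m}{m + 2 m} = \frac{123 + m}{3 m}$)
$\frac{-7945 - 49646}{29949 + n{\left(-51 \right)}} = \frac{-7945 - 49646}{29949 + \frac{123 - 51}{3 \left(-51\right)}} = - \frac{57591}{29949 + \frac{1}{3} \left(- \frac{1}{51}\right) 72} = - \frac{57591}{29949 - \frac{8}{17}} = - \frac{57591}{\frac{509125}{17}} = \left(-57591\right) \frac{17}{509125} = - \frac{979047}{509125}$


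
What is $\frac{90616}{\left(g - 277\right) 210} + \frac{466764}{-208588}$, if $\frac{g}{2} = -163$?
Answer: $- \frac{9750966941}{3301687305} \approx -2.9533$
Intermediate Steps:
$g = -326$ ($g = 2 \left(-163\right) = -326$)
$\frac{90616}{\left(g - 277\right) 210} + \frac{466764}{-208588} = \frac{90616}{\left(-326 - 277\right) 210} + \frac{466764}{-208588} = \frac{90616}{\left(-603\right) 210} + 466764 \left(- \frac{1}{208588}\right) = \frac{90616}{-126630} - \frac{116691}{52147} = 90616 \left(- \frac{1}{126630}\right) - \frac{116691}{52147} = - \frac{45308}{63315} - \frac{116691}{52147} = - \frac{9750966941}{3301687305}$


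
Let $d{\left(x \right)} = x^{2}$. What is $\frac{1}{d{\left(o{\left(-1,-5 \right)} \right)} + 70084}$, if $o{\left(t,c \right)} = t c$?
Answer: $\frac{1}{70109} \approx 1.4263 \cdot 10^{-5}$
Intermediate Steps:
$o{\left(t,c \right)} = c t$
$\frac{1}{d{\left(o{\left(-1,-5 \right)} \right)} + 70084} = \frac{1}{\left(\left(-5\right) \left(-1\right)\right)^{2} + 70084} = \frac{1}{5^{2} + 70084} = \frac{1}{25 + 70084} = \frac{1}{70109}$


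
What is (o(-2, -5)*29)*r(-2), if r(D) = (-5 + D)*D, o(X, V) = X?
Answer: -812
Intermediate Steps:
r(D) = D*(-5 + D)
(o(-2, -5)*29)*r(-2) = (-2*29)*(-2*(-5 - 2)) = -(-116)*(-7) = -58*14 = -812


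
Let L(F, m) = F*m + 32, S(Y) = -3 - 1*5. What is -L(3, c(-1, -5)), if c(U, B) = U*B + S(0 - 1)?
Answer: -23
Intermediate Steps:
S(Y) = -8 (S(Y) = -3 - 5 = -8)
c(U, B) = -8 + B*U (c(U, B) = U*B - 8 = B*U - 8 = -8 + B*U)
L(F, m) = 32 + F*m
-L(3, c(-1, -5)) = -(32 + 3*(-8 - 5*(-1))) = -(32 + 3*(-8 + 5)) = -(32 + 3*(-3)) = -(32 - 9) = -1*23 = -23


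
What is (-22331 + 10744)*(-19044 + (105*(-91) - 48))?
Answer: 331932789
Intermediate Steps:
(-22331 + 10744)*(-19044 + (105*(-91) - 48)) = -11587*(-19044 + (-9555 - 48)) = -11587*(-19044 - 9603) = -11587*(-28647) = 331932789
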